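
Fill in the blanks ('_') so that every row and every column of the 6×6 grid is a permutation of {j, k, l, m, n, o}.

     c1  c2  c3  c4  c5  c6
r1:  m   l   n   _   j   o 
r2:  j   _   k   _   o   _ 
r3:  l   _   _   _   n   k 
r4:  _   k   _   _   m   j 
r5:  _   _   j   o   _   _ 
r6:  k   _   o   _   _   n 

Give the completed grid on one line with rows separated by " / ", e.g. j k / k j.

m l n k j o / j n k l o m / l o m j n k / o k l n m j / n m j o k l / k j o m l n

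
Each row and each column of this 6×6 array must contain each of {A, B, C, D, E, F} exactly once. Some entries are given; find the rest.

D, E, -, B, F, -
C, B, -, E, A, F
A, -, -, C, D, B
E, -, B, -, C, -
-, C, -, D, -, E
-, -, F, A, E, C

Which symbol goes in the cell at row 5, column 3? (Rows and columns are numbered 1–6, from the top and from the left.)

(r1,c6) = A
(r2,c3) = D
(r3,c2) = F
(r3,c3) = E
(r4,c4) = F
(r4,c6) = D
(r5,c3) = A

A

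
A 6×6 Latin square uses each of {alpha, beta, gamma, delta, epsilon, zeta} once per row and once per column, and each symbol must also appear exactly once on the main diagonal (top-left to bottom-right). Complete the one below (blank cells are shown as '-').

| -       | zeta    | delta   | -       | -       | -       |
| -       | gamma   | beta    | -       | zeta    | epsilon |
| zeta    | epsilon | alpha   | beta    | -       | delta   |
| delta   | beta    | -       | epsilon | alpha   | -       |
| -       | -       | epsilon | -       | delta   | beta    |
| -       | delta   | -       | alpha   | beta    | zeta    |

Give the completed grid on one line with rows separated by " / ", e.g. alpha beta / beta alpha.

beta zeta delta gamma epsilon alpha / alpha gamma beta delta zeta epsilon / zeta epsilon alpha beta gamma delta / delta beta zeta epsilon alpha gamma / gamma alpha epsilon zeta delta beta / epsilon delta gamma alpha beta zeta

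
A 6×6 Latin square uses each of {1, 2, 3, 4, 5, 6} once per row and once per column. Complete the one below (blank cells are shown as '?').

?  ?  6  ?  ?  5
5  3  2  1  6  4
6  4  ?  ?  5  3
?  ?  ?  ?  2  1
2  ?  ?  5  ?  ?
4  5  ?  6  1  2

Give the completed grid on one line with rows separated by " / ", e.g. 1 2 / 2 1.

1 2 6 3 4 5 / 5 3 2 1 6 4 / 6 4 1 2 5 3 / 3 6 5 4 2 1 / 2 1 4 5 3 6 / 4 5 3 6 1 2

Cell (r3,c3): row 3 has {3,4,5,6}; column 3 has {2,6} → 1.
Cell (r3,c4): row 3 has {1,3,4,5,6}; column 4 has {1,5,6} → 2.
Cell (r4,c1): row 4 has {1,2}; column 1 has {2,4,5,6} → 3.
Cell (r4,c2): row 4 has {1,2,3}; column 2 has {3,4,5} → 6.
Cell (r4,c4): row 4 has {1,2,3,6}; column 4 has {1,2,5,6} → 4.
Cell (r5,c2): row 5 has {2,5}; column 2 has {3,4,5,6} → 1.
Cell (r5,c6): row 5 has {1,2,5}; column 6 has {1,2,3,4,5} → 6.
Cell (r6,c3): row 6 has {1,2,4,5,6}; column 3 has {1,2,6} → 3.
Cell (r1,c1): row 1 has {5,6}; column 1 has {2,3,4,5,6} → 1.
Cell (r1,c2): row 1 has {1,5,6}; column 2 has {1,3,4,5,6} → 2.
Cell (r1,c4): row 1 has {1,2,5,6}; column 4 has {1,2,4,5,6} → 3.
Cell (r1,c5): row 1 has {1,2,3,5,6}; column 5 has {1,2,5,6} → 4.
Cell (r4,c3): row 4 has {1,2,3,4,6}; column 3 has {1,2,3,6} → 5.
Cell (r5,c3): row 5 has {1,2,5,6}; column 3 has {1,2,3,5,6} → 4.
Cell (r5,c5): row 5 has {1,2,4,5,6}; column 5 has {1,2,4,5,6} → 3.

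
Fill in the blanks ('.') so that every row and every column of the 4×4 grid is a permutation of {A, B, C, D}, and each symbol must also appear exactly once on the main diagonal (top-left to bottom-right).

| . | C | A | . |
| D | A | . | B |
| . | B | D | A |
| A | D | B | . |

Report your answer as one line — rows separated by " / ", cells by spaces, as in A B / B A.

B C A D / D A C B / C B D A / A D B C

(r1,c1) = B
(r1,c4) = D
(r2,c3) = C
(r3,c1) = C
(r4,c4) = C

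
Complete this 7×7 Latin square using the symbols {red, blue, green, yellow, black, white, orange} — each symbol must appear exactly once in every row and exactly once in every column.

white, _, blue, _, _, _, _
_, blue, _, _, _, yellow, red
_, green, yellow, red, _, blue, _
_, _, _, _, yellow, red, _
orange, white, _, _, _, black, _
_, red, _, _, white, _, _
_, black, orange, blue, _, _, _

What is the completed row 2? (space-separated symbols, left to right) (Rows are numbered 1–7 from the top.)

(r3,c1): row 3 has {red,blue,green,yellow}; column 1 has {white,orange}, so it must be black.
(r3,c5): row 3 has {red,blue,green,yellow,black}; column 5 has {yellow,white}, so it must be orange.
(r3,c7): row 3 has {red,blue,green,yellow,black,orange}; column 7 has {red}, so it must be white.
(r4,c2): row 4 has {red,yellow}; column 2 has {red,blue,green,black,white}, so it must be orange.
(r1,c2): row 1 has {blue,white}; column 2 has {red,blue,green,black,white,orange}, so it must be yellow.
(r2,c1): row 2 has {red,blue,yellow}; column 1 has {black,white,orange}, so it must be green.
(r2,c5): row 2 has {red,blue,green,yellow}; column 5 has {yellow,white,orange}, so it must be black.
(r4,c1): row 4 has {red,yellow,orange}; column 1 has {green,black,white,orange}, so it must be blue.
(r6,c1): row 6 has {red,white}; column 1 has {blue,green,black,white,orange}, so it must be yellow.
(r7,c1): row 7 has {blue,black,orange}; column 1 has {blue,green,yellow,black,white,orange}, so it must be red.
(r7,c5): row 7 has {red,blue,black,orange}; column 5 has {yellow,black,white,orange}, so it must be green.
(r7,c6): row 7 has {red,blue,green,black,orange}; column 6 has {red,blue,yellow,black}, so it must be white.
(r7,c7): row 7 has {red,blue,green,black,white,orange}; column 7 has {red,white}, so it must be yellow.
(r1,c5): row 1 has {blue,yellow,white}; column 5 has {green,yellow,black,white,orange}, so it must be red.
(r2,c3): row 2 has {red,blue,green,yellow,black}; column 3 has {blue,yellow,orange}, so it must be white.
(r2,c4): row 2 has {red,blue,green,yellow,black,white}; column 4 has {red,blue}, so it must be orange.

green blue white orange black yellow red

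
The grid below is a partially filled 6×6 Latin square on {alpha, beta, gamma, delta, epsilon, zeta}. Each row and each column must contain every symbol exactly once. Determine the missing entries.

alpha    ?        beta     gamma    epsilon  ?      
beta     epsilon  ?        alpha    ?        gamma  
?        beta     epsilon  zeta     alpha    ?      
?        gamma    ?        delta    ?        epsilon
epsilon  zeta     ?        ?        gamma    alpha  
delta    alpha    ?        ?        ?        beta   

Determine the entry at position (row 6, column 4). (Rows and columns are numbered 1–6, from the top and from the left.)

epsilon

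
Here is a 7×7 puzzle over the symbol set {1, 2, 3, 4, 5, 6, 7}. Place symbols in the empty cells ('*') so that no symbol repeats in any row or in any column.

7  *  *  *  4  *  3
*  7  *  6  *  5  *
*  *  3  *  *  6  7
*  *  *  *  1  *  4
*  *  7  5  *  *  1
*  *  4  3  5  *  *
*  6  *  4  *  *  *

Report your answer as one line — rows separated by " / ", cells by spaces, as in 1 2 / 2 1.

row 2 has {5,6,7}; column 7 has {1,3,4,7} — only 2 is left for (r2,c7).
row 3 has {3,6,7}; column 5 has {1,4,5} — only 2 is left for (r3,c5).
row 6 has {3,4,5}; column 7 has {1,2,3,4,7} — only 6 is left for (r6,c7).
row 7 has {4,6}; column 7 has {1,2,3,4,6,7} — only 5 is left for (r7,c7).
row 2 has {2,5,6,7}; column 3 has {3,4,7} — only 1 is left for (r2,c3).
row 2 has {1,2,5,6,7}; column 5 has {1,2,4,5} — only 3 is left for (r2,c5).
row 3 has {2,3,6,7}; column 4 has {3,4,5,6} — only 1 is left for (r3,c4).
row 5 has {1,5,7}; column 5 has {1,2,3,4,5} — only 6 is left for (r5,c5).
row 7 has {4,5,6}; column 3 has {1,3,4,7} — only 2 is left for (r7,c3).
row 7 has {2,4,5,6}; column 5 has {1,2,3,4,5,6} — only 7 is left for (r7,c5).
row 1 has {3,4,7}; column 4 has {1,3,4,5,6} — only 2 is left for (r1,c4).
row 1 has {2,3,4,7}; column 6 has {5,6} — only 1 is left for (r1,c6).
row 2 has {1,2,3,5,6,7}; column 1 has {7} — only 4 is left for (r2,c1).
row 3 has {1,2,3,6,7}; column 1 has {4,7} — only 5 is left for (r3,c1).
row 3 has {1,2,3,5,6,7}; column 2 has {6,7} — only 4 is left for (r3,c2).
row 4 has {1,4}; column 4 has {1,2,3,4,5,6} — only 7 is left for (r4,c4).
row 7 has {2,4,5,6,7}; column 6 has {1,5,6} — only 3 is left for (r7,c6).
row 1 has {1,2,3,4,7}; column 2 has {4,6,7} — only 5 is left for (r1,c2).
row 1 has {1,2,3,4,5,7}; column 3 has {1,2,3,4,7} — only 6 is left for (r1,c3).
row 4 has {1,4,7}; column 3 has {1,2,3,4,6,7} — only 5 is left for (r4,c3).
row 4 has {1,4,5,7}; column 6 has {1,3,5,6} — only 2 is left for (r4,c6).
row 5 has {1,5,6,7}; column 6 has {1,2,3,5,6} — only 4 is left for (r5,c6).
row 6 has {3,4,5,6}; column 6 has {1,2,3,4,5,6} — only 7 is left for (r6,c6).
row 7 has {2,3,4,5,6,7}; column 1 has {4,5,7} — only 1 is left for (r7,c1).
row 4 has {1,2,4,5,7}; column 2 has {4,5,6,7} — only 3 is left for (r4,c2).
row 5 has {1,4,5,6,7}; column 2 has {3,4,5,6,7} — only 2 is left for (r5,c2).
row 6 has {3,4,5,6,7}; column 1 has {1,4,5,7} — only 2 is left for (r6,c1).
row 6 has {2,3,4,5,6,7}; column 2 has {2,3,4,5,6,7} — only 1 is left for (r6,c2).
row 4 has {1,2,3,4,5,7}; column 1 has {1,2,4,5,7} — only 6 is left for (r4,c1).
row 5 has {1,2,4,5,6,7}; column 1 has {1,2,4,5,6,7} — only 3 is left for (r5,c1).

7 5 6 2 4 1 3 / 4 7 1 6 3 5 2 / 5 4 3 1 2 6 7 / 6 3 5 7 1 2 4 / 3 2 7 5 6 4 1 / 2 1 4 3 5 7 6 / 1 6 2 4 7 3 5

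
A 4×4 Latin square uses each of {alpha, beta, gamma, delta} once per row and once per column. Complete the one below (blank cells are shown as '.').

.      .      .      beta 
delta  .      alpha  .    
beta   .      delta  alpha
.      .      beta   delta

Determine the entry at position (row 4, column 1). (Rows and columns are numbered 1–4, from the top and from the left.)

gamma

(r1,c3) = gamma
(r2,c4) = gamma
(r3,c2) = gamma
(r4,c2) = alpha
(r1,c1) = alpha
(r1,c2) = delta
(r2,c2) = beta
(r4,c1) = gamma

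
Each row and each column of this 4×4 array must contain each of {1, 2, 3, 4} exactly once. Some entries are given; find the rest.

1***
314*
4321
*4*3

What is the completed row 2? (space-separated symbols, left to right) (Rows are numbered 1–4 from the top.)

(r1,c2): row 1 has {1}; column 2 has {1,3,4}, so it must be 2.
(r1,c3): row 1 has {1,2}; column 3 has {2,4}, so it must be 3.
(r1,c4): row 1 has {1,2,3}; column 4 has {1,3}, so it must be 4.
(r2,c4): row 2 has {1,3,4}; column 4 has {1,3,4}, so it must be 2.

3 1 4 2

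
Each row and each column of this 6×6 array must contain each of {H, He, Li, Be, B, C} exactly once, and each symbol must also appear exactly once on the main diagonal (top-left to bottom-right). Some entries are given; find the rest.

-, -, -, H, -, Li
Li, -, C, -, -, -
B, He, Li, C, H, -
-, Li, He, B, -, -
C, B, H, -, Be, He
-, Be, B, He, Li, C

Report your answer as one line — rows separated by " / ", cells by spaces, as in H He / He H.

He C Be H B Li / Li H C Be He B / B He Li C H Be / Be Li He B C H / C B H Li Be He / H Be B He Li C

(r1,c1) = He
(r1,c2) = C
(r1,c3) = Be
(r1,c5) = B
(r2,c2) = H
(r2,c4) = Be
(r2,c5) = He
(r2,c6) = B
(r3,c6) = Be
(r4,c5) = C
(r4,c6) = H
(r5,c4) = Li
(r6,c1) = H
(r4,c1) = Be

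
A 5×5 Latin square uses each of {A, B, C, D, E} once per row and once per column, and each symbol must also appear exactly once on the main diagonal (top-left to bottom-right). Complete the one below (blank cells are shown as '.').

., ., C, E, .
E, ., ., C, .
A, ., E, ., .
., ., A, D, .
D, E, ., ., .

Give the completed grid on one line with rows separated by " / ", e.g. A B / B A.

B D C E A / E A D C B / A C E B D / C B A D E / D E B A C

(r1,c1) = B
(r2,c2) = A
(r3,c4) = B
(r4,c1) = C
(r4,c2) = B
(r4,c5) = E
(r5,c3) = B
(r5,c4) = A
(r5,c5) = C
(r1,c2) = D
(r1,c5) = A
(r2,c3) = D
(r2,c5) = B
(r3,c2) = C
(r3,c5) = D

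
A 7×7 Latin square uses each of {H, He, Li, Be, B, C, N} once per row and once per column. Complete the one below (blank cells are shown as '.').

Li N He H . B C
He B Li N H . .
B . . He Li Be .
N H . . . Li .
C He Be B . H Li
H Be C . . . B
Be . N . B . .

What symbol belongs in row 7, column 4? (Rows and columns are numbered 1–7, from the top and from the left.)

At row 1, column 5: row 1 has {H,He,Li,B,C,N}; column 5 has {H,Li,B}; that leaves Be.
At row 2, column 6: row 2 has {H,He,Li,B,N}; column 6 has {H,Li,Be,B}; that leaves C.
At row 2, column 7: row 2 has {H,He,Li,B,C,N}; column 7 has {Li,B,C}; that leaves Be.
At row 3, column 2: row 3 has {He,Li,Be,B}; column 2 has {H,He,Be,B,N}; that leaves C.
At row 3, column 3: row 3 has {He,Li,Be,B,C}; column 3 has {He,Li,Be,C,N}; that leaves H.
At row 3, column 7: row 3 has {H,He,Li,Be,B,C}; column 7 has {Li,Be,B,C}; that leaves N.
At row 4, column 3: row 4 has {H,Li,N}; column 3 has {H,He,Li,Be,C,N}; that leaves B.
At row 4, column 7: row 4 has {H,Li,B,N}; column 7 has {Li,Be,B,C,N}; that leaves He.
At row 5, column 5: row 5 has {H,He,Li,Be,B,C}; column 5 has {H,Li,Be,B}; that leaves N.
At row 6, column 4: row 6 has {H,Be,B,C}; column 4 has {H,He,B,N}; that leaves Li.
At row 6, column 5: row 6 has {H,Li,Be,B,C}; column 5 has {H,Li,Be,B,N}; that leaves He.
At row 6, column 6: row 6 has {H,He,Li,Be,B,C}; column 6 has {H,Li,Be,B,C}; that leaves N.
At row 7, column 2: row 7 has {Be,B,N}; column 2 has {H,He,Be,B,C,N}; that leaves Li.
At row 7, column 4: row 7 has {Li,Be,B,N}; column 4 has {H,He,Li,B,N}; that leaves C.

C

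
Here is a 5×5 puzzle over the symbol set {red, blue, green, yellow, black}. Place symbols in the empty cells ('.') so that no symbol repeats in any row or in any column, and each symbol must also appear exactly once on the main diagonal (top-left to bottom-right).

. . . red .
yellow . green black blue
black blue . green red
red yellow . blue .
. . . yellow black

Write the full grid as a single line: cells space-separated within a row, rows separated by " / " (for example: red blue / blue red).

(r1,c1): row 1 has {red}; column 1 has {red,yellow,black}; the diagonal has {blue,black}, so it must be green.
(r1,c2): row 1 has {red,green}; column 2 has {blue,yellow}, so it must be black.
(r1,c5): row 1 has {red,green,black}; column 5 has {red,blue,black}, so it must be yellow.
(r2,c2): row 2 has {blue,green,yellow,black}; column 2 has {blue,yellow,black}; the diagonal has {blue,green,black}, so it must be red.
(r3,c3): row 3 has {red,blue,green,black}; column 3 has {green}; the diagonal has {red,blue,green,black}, so it must be yellow.
(r4,c3): row 4 has {red,blue,yellow}; column 3 has {green,yellow}, so it must be black.
(r4,c5): row 4 has {red,blue,yellow,black}; column 5 has {red,blue,yellow,black}, so it must be green.
(r5,c1): row 5 has {yellow,black}; column 1 has {red,green,yellow,black}, so it must be blue.
(r5,c2): row 5 has {blue,yellow,black}; column 2 has {red,blue,yellow,black}, so it must be green.
(r5,c3): row 5 has {blue,green,yellow,black}; column 3 has {green,yellow,black}, so it must be red.
(r1,c3): row 1 has {red,green,yellow,black}; column 3 has {red,green,yellow,black}, so it must be blue.

green black blue red yellow / yellow red green black blue / black blue yellow green red / red yellow black blue green / blue green red yellow black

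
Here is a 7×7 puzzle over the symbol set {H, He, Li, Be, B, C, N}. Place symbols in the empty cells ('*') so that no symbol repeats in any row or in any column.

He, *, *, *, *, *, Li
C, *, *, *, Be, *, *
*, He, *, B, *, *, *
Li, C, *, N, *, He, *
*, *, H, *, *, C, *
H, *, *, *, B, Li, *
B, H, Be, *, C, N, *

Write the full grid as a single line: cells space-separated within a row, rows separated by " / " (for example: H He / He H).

He B C H N Be Li / C N Li He Be B H / Be He N B Li H C / Li C B N H He Be / N Li H Be He C B / H Be He C B Li N / B H Be Li C N He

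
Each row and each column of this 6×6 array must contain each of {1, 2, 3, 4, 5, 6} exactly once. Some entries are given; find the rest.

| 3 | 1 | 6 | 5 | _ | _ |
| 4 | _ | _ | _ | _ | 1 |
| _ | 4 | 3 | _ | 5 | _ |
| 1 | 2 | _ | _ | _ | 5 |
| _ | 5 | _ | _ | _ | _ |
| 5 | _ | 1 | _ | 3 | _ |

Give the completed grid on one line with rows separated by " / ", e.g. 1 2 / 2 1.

Cell (r4,c3): row 4 has {1,2,5}; column 3 has {1,3,6} → 4.
Cell (r4,c5): row 4 has {1,2,4,5}; column 5 has {3,5} → 6.
Cell (r5,c3): row 5 has {5}; column 3 has {1,3,4,6} → 2.
Cell (r6,c2): row 6 has {1,3,5}; column 2 has {1,2,4,5} → 6.
Cell (r2,c2): row 2 has {1,4}; column 2 has {1,2,4,5,6} → 3.
Cell (r2,c3): row 2 has {1,3,4}; column 3 has {1,2,3,4,6} → 5.
Cell (r2,c5): row 2 has {1,3,4,5}; column 5 has {3,5,6} → 2.
Cell (r4,c4): row 4 has {1,2,4,5,6}; column 4 has {5} → 3.
Cell (r5,c1): row 5 has {2,5}; column 1 has {1,3,4,5} → 6.
Cell (r1,c5): row 1 has {1,3,5,6}; column 5 has {2,3,5,6} → 4.
Cell (r1,c6): row 1 has {1,3,4,5,6}; column 6 has {1,5} → 2.
Cell (r2,c4): row 2 has {1,2,3,4,5}; column 4 has {3,5} → 6.
Cell (r3,c1): row 3 has {3,4,5}; column 1 has {1,3,4,5,6} → 2.
Cell (r3,c4): row 3 has {2,3,4,5}; column 4 has {3,5,6} → 1.
Cell (r3,c6): row 3 has {1,2,3,4,5}; column 6 has {1,2,5} → 6.
Cell (r5,c4): row 5 has {2,5,6}; column 4 has {1,3,5,6} → 4.
Cell (r5,c5): row 5 has {2,4,5,6}; column 5 has {2,3,4,5,6} → 1.
Cell (r5,c6): row 5 has {1,2,4,5,6}; column 6 has {1,2,5,6} → 3.
Cell (r6,c4): row 6 has {1,3,5,6}; column 4 has {1,3,4,5,6} → 2.
Cell (r6,c6): row 6 has {1,2,3,5,6}; column 6 has {1,2,3,5,6} → 4.

3 1 6 5 4 2 / 4 3 5 6 2 1 / 2 4 3 1 5 6 / 1 2 4 3 6 5 / 6 5 2 4 1 3 / 5 6 1 2 3 4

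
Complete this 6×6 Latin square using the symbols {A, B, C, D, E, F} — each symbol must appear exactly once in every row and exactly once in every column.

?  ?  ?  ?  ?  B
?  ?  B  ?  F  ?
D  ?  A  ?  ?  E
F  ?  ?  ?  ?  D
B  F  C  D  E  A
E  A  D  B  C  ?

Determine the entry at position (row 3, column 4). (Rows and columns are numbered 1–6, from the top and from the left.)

(r2,c6) = C
(r3,c5) = B
(r4,c3) = E
(r4,c5) = A
(r6,c6) = F
(r1,c3) = F
(r1,c5) = D
(r2,c1) = A
(r2,c4) = E
(r3,c2) = C
(r3,c4) = F

F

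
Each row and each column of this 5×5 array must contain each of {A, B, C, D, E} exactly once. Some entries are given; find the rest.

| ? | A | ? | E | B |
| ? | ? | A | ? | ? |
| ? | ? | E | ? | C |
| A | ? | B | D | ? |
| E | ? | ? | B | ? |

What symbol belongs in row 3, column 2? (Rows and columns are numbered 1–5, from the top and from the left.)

B

(r2,c4) = C
(r3,c4) = A
(r4,c5) = E
(r2,c5) = D
(r4,c2) = C
(r5,c2) = D
(r5,c3) = C
(r5,c5) = A
(r1,c3) = D
(r2,c1) = B
(r2,c2) = E
(r3,c1) = D
(r3,c2) = B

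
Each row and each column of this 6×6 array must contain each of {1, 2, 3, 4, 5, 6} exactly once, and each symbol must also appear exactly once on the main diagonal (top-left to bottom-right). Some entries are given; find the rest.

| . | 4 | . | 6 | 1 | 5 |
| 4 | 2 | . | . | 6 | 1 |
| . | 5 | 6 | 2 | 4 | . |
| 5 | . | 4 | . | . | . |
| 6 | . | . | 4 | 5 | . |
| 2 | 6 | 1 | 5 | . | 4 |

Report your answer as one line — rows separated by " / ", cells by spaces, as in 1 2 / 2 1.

3 4 2 6 1 5 / 4 2 5 3 6 1 / 1 5 6 2 4 3 / 5 3 4 1 2 6 / 6 1 3 4 5 2 / 2 6 1 5 3 4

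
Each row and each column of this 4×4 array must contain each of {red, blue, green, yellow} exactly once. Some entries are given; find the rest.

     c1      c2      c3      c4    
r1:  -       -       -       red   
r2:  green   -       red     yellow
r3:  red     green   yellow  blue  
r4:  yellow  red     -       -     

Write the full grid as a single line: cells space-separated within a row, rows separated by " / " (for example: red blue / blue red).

blue yellow green red / green blue red yellow / red green yellow blue / yellow red blue green

row 1 has {red}; column 1 has {red,green,yellow} — only blue is left for (r1,c1).
row 1 has {red,blue}; column 2 has {red,green} — only yellow is left for (r1,c2).
row 1 has {red,blue,yellow}; column 3 has {red,yellow} — only green is left for (r1,c3).
row 2 has {red,green,yellow}; column 2 has {red,green,yellow} — only blue is left for (r2,c2).
row 4 has {red,yellow}; column 3 has {red,green,yellow} — only blue is left for (r4,c3).
row 4 has {red,blue,yellow}; column 4 has {red,blue,yellow} — only green is left for (r4,c4).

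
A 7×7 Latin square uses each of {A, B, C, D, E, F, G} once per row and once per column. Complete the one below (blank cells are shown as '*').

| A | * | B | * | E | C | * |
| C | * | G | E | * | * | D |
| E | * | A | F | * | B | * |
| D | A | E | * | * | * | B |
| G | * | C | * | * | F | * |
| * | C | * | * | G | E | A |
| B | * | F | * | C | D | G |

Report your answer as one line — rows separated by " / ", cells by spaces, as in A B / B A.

A D B G E C F / C F G E B A D / E G A F D B C / D A E C F G B / G B C D A F E / F C D B G E A / B E F A C D G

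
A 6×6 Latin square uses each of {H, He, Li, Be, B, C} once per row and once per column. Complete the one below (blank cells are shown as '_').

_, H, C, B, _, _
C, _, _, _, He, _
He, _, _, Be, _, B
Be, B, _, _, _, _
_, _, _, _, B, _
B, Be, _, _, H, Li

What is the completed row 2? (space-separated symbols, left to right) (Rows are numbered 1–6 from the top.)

At row 1, column 1: row 1 has {H,B,C}; column 1 has {He,Be,B,C}; that leaves Li.
At row 1, column 5: row 1 has {H,Li,B,C}; column 5 has {H,He,B}; that leaves Be.
At row 1, column 6: row 1 has {H,Li,Be,B,C}; column 6 has {Li,B}; that leaves He.
At row 2, column 2: row 2 has {He,C}; column 2 has {H,Be,B}; that leaves Li.
At row 2, column 4: row 2 has {He,Li,C}; column 4 has {Be,B}; that leaves H.
At row 2, column 6: row 2 has {H,He,Li,C}; column 6 has {He,Li,B}; that leaves Be.
At row 3, column 2: row 3 has {He,Be,B}; column 2 has {H,Li,Be,B}; that leaves C.
At row 3, column 5: row 3 has {He,Be,B,C}; column 5 has {H,He,Be,B}; that leaves Li.
At row 4, column 5: row 4 has {Be,B}; column 5 has {H,He,Li,Be,B}; that leaves C.
At row 4, column 6: row 4 has {Be,B,C}; column 6 has {He,Li,Be,B}; that leaves H.
At row 5, column 1: row 5 has {B}; column 1 has {He,Li,Be,B,C}; that leaves H.
At row 5, column 2: row 5 has {H,B}; column 2 has {H,Li,Be,B,C}; that leaves He.
At row 5, column 6: row 5 has {H,He,B}; column 6 has {H,He,Li,Be,B}; that leaves C.
At row 6, column 3: row 6 has {H,Li,Be,B}; column 3 has {C}; that leaves He.
At row 6, column 4: row 6 has {H,He,Li,Be,B}; column 4 has {H,Be,B}; that leaves C.
At row 2, column 3: row 2 has {H,He,Li,Be,C}; column 3 has {He,C}; that leaves B.

C Li B H He Be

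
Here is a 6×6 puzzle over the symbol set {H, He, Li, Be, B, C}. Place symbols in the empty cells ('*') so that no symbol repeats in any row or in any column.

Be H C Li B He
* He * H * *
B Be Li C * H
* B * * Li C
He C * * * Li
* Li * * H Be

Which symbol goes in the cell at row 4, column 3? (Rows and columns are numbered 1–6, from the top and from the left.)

He

(r2,c6) = B
(r3,c5) = He
(r4,c1) = H
(r5,c5) = Be
(r6,c1) = C
(r2,c1) = Li
(r2,c3) = Be
(r2,c5) = C
(r4,c3) = He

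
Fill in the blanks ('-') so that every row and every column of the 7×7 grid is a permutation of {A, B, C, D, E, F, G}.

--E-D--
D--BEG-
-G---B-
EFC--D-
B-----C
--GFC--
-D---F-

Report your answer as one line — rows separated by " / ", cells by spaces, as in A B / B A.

F A E G D C B / D C A B E G F / C G D E F B A / E F C A B D G / B E F D G A C / A B G F C E D / G D B C A F E

Cell (r6,c1): row 6 has {C,F,G}; column 1 has {B,D,E} → A.
Cell (r6,c6): row 6 has {A,C,F,G}; column 6 has {B,D,F,G} → E.
Cell (r5,c6): row 5 has {B,C}; column 6 has {B,D,E,F,G} → A.
Cell (r6,c2): row 6 has {A,C,E,F,G}; column 2 has {D,F,G} → B.
Cell (r6,c7): row 6 has {A,B,C,E,F,G}; column 7 has {C} → D.
Cell (r1,c6): row 1 has {D,E}; column 6 has {A,B,D,E,F,G} → C.
Cell (r5,c2): row 5 has {A,B,C}; column 2 has {B,D,F,G} → E.
Cell (r1,c2): row 1 has {C,D,E}; column 2 has {B,D,E,F,G} → A.
Cell (r1,c4): row 1 has {A,C,D,E}; column 4 has {B,F} → G.
Cell (r2,c2): row 2 has {B,D,E,G}; column 2 has {A,B,D,E,F,G} → C.
Cell (r4,c4): row 4 has {C,D,E,F}; column 4 has {B,F,G} → A.
Cell (r5,c4): row 5 has {A,B,C,E}; column 4 has {A,B,F,G} → D.
Cell (r1,c1): row 1 has {A,C,D,E,G}; column 1 has {A,B,D,E} → F.
Cell (r1,c7): row 1 has {A,C,D,E,F,G}; column 7 has {C,D} → B.
Cell (r3,c1): row 3 has {B,G}; column 1 has {A,B,D,E,F} → C.
Cell (r3,c4): row 3 has {B,C,G}; column 4 has {A,B,D,F,G} → E.
Cell (r4,c7): row 4 has {A,C,D,E,F}; column 7 has {B,C,D} → G.
Cell (r5,c3): row 5 has {A,B,C,D,E}; column 3 has {C,E,G} → F.
Cell (r5,c5): row 5 has {A,B,C,D,E,F}; column 5 has {C,D,E} → G.
Cell (r7,c1): row 7 has {D,F}; column 1 has {A,B,C,D,E,F} → G.
Cell (r7,c4): row 7 has {D,F,G}; column 4 has {A,B,D,E,F,G} → C.
Cell (r2,c3): row 2 has {B,C,D,E,G}; column 3 has {C,E,F,G} → A.
Cell (r2,c7): row 2 has {A,B,C,D,E,G}; column 7 has {B,C,D,G} → F.
Cell (r3,c3): row 3 has {B,C,E,G}; column 3 has {A,C,E,F,G} → D.
Cell (r3,c7): row 3 has {B,C,D,E,G}; column 7 has {B,C,D,F,G} → A.
Cell (r4,c5): row 4 has {A,C,D,E,F,G}; column 5 has {C,D,E,G} → B.
Cell (r7,c3): row 7 has {C,D,F,G}; column 3 has {A,C,D,E,F,G} → B.
Cell (r7,c5): row 7 has {B,C,D,F,G}; column 5 has {B,C,D,E,G} → A.
Cell (r7,c7): row 7 has {A,B,C,D,F,G}; column 7 has {A,B,C,D,F,G} → E.
Cell (r3,c5): row 3 has {A,B,C,D,E,G}; column 5 has {A,B,C,D,E,G} → F.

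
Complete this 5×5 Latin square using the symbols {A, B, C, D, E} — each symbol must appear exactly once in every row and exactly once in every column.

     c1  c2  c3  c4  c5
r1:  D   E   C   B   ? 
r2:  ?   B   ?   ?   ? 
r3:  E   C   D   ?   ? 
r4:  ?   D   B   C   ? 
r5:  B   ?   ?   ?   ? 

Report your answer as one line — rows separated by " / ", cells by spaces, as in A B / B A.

D E C B A / C B A E D / E C D A B / A D B C E / B A E D C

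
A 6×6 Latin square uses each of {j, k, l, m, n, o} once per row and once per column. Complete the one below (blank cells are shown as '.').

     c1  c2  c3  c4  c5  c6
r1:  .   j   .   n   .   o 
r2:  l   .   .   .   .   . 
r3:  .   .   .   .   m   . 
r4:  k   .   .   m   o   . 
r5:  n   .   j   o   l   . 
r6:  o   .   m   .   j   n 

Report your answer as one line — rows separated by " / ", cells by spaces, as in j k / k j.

m j l n k o / l o k j n m / j n o k m l / k l n m o j / n m j o l k / o k m l j n

(r1,c1) = m
(r1,c5) = k
(r2,c5) = n
(r3,c1) = j
(r1,c3) = l
(r4,c3) = n
(r4,c2) = l
(r4,c6) = j
(r6,c2) = k
(r6,c4) = l
(r3,c4) = k
(r3,c6) = l
(r5,c2) = m
(r5,c6) = k
(r2,c2) = o
(r2,c3) = k
(r2,c4) = j
(r2,c6) = m
(r3,c2) = n
(r3,c3) = o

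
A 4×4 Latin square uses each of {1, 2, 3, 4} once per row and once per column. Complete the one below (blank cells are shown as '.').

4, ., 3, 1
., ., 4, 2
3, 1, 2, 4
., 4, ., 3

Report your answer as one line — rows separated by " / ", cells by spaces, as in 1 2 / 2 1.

4 2 3 1 / 1 3 4 2 / 3 1 2 4 / 2 4 1 3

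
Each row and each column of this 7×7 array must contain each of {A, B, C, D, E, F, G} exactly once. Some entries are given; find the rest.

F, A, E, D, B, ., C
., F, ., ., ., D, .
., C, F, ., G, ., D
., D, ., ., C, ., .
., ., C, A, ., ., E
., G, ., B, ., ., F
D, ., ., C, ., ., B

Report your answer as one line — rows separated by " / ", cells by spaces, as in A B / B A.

row 1 has {A,B,C,D,E,F}; column 6 has {D} — only G is left for (r1,c6).
row 3 has {C,D,F,G}; column 4 has {A,B,C,D} — only E is left for (r3,c4).
row 5 has {A,C,E}; column 2 has {A,C,D,F,G} — only B is left for (r5,c2).
row 5 has {A,B,C,E}; column 6 has {D,G} — only F is left for (r5,c6).
row 7 has {B,C,D}; column 2 has {A,B,C,D,F,G} — only E is left for (r7,c2).
row 7 has {B,C,D,E}; column 6 has {D,F,G} — only A is left for (r7,c6).
row 2 has {D,F}; column 4 has {A,B,C,D,E} — only G is left for (r2,c4).
row 2 has {D,F,G}; column 7 has {B,C,D,E,F} — only A is left for (r2,c7).
row 3 has {C,D,E,F,G}; column 6 has {A,D,F,G} — only B is left for (r3,c6).
row 4 has {C,D}; column 4 has {A,B,C,D,E,G} — only F is left for (r4,c4).
row 4 has {C,D,F}; column 6 has {A,B,D,F,G} — only E is left for (r4,c6).
row 4 has {C,D,E,F}; column 7 has {A,B,C,D,E,F} — only G is left for (r4,c7).
row 5 has {A,B,C,E,F}; column 1 has {D,F} — only G is left for (r5,c1).
row 5 has {A,B,C,E,F,G}; column 5 has {B,C,G} — only D is left for (r5,c5).
row 6 has {B,F,G}; column 6 has {A,B,D,E,F,G} — only C is left for (r6,c6).
row 7 has {A,B,C,D,E}; column 3 has {C,E,F} — only G is left for (r7,c3).
row 7 has {A,B,C,D,E,G}; column 5 has {B,C,D,G} — only F is left for (r7,c5).
row 2 has {A,D,F,G}; column 3 has {C,E,F,G} — only B is left for (r2,c3).
row 2 has {A,B,D,F,G}; column 5 has {B,C,D,F,G} — only E is left for (r2,c5).
row 3 has {B,C,D,E,F,G}; column 1 has {D,F,G} — only A is left for (r3,c1).
row 4 has {C,D,E,F,G}; column 1 has {A,D,F,G} — only B is left for (r4,c1).
row 4 has {B,C,D,E,F,G}; column 3 has {B,C,E,F,G} — only A is left for (r4,c3).
row 6 has {B,C,F,G}; column 1 has {A,B,D,F,G} — only E is left for (r6,c1).
row 6 has {B,C,E,F,G}; column 3 has {A,B,C,E,F,G} — only D is left for (r6,c3).
row 6 has {B,C,D,E,F,G}; column 5 has {B,C,D,E,F,G} — only A is left for (r6,c5).
row 2 has {A,B,D,E,F,G}; column 1 has {A,B,D,E,F,G} — only C is left for (r2,c1).

F A E D B G C / C F B G E D A / A C F E G B D / B D A F C E G / G B C A D F E / E G D B A C F / D E G C F A B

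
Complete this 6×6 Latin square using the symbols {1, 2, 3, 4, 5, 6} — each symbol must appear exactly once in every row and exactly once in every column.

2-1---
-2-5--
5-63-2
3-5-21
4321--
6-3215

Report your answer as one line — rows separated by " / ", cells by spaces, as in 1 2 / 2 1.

2 5 1 6 3 4 / 1 2 4 5 6 3 / 5 1 6 3 4 2 / 3 6 5 4 2 1 / 4 3 2 1 5 6 / 6 4 3 2 1 5

At row 2, column 1: row 2 has {2,5}; column 1 has {2,3,4,5,6}; that leaves 1.
At row 2, column 3: row 2 has {1,2,5}; column 3 has {1,2,3,5,6}; that leaves 4.
At row 3, column 5: row 3 has {2,3,5,6}; column 5 has {1,2}; that leaves 4.
At row 5, column 6: row 5 has {1,2,3,4}; column 6 has {1,2,5}; that leaves 6.
At row 6, column 2: row 6 has {1,2,3,5,6}; column 2 has {2,3}; that leaves 4.
At row 2, column 6: row 2 has {1,2,4,5}; column 6 has {1,2,5,6}; that leaves 3.
At row 3, column 2: row 3 has {2,3,4,5,6}; column 2 has {2,3,4}; that leaves 1.
At row 4, column 2: row 4 has {1,2,3,5}; column 2 has {1,2,3,4}; that leaves 6.
At row 4, column 4: row 4 has {1,2,3,5,6}; column 4 has {1,2,3,5}; that leaves 4.
At row 5, column 5: row 5 has {1,2,3,4,6}; column 5 has {1,2,4}; that leaves 5.
At row 1, column 2: row 1 has {1,2}; column 2 has {1,2,3,4,6}; that leaves 5.
At row 1, column 4: row 1 has {1,2,5}; column 4 has {1,2,3,4,5}; that leaves 6.
At row 1, column 5: row 1 has {1,2,5,6}; column 5 has {1,2,4,5}; that leaves 3.
At row 1, column 6: row 1 has {1,2,3,5,6}; column 6 has {1,2,3,5,6}; that leaves 4.
At row 2, column 5: row 2 has {1,2,3,4,5}; column 5 has {1,2,3,4,5}; that leaves 6.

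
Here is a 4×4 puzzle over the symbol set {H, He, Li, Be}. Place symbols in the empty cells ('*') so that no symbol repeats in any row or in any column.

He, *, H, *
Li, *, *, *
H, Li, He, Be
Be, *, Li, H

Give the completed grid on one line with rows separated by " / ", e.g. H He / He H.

At row 1, column 2: row 1 has {H,He}; column 2 has {Li}; that leaves Be.
At row 1, column 4: row 1 has {H,He,Be}; column 4 has {H,Be}; that leaves Li.
At row 2, column 3: row 2 has {Li}; column 3 has {H,He,Li}; that leaves Be.
At row 2, column 4: row 2 has {Li,Be}; column 4 has {H,Li,Be}; that leaves He.
At row 4, column 2: row 4 has {H,Li,Be}; column 2 has {Li,Be}; that leaves He.
At row 2, column 2: row 2 has {He,Li,Be}; column 2 has {He,Li,Be}; that leaves H.

He Be H Li / Li H Be He / H Li He Be / Be He Li H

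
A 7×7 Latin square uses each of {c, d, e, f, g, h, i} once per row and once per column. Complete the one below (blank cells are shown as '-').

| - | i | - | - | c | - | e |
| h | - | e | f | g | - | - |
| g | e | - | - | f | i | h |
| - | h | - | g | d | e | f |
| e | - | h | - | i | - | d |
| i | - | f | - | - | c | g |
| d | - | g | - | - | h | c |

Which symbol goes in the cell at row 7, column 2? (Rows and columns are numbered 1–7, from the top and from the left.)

row 1 has {c,e,i}; column 1 has {d,e,g,h,i} — only f is left for (r1,c1).
row 1 has {c,e,f,i}; column 3 has {e,f,g,h} — only d is left for (r1,c3).
row 1 has {c,d,e,f,i}; column 4 has {f,g} — only h is left for (r1,c4).
row 1 has {c,d,e,f,h,i}; column 6 has {c,e,h,i} — only g is left for (r1,c6).
row 2 has {e,f,g,h}; column 6 has {c,e,g,h,i} — only d is left for (r2,c6).
row 2 has {d,e,f,g,h}; column 7 has {c,d,e,f,g,h} — only i is left for (r2,c7).
row 3 has {e,f,g,h,i}; column 3 has {d,e,f,g,h} — only c is left for (r3,c3).
row 3 has {c,e,f,g,h,i}; column 4 has {f,g,h} — only d is left for (r3,c4).
row 4 has {d,e,f,g,h}; column 1 has {d,e,f,g,h,i} — only c is left for (r4,c1).
row 4 has {c,d,e,f,g,h}; column 3 has {c,d,e,f,g,h} — only i is left for (r4,c3).
row 5 has {d,e,h,i}; column 4 has {d,f,g,h} — only c is left for (r5,c4).
row 5 has {c,d,e,h,i}; column 6 has {c,d,e,g,h,i} — only f is left for (r5,c6).
row 6 has {c,f,g,i}; column 2 has {e,h,i} — only d is left for (r6,c2).
row 6 has {c,d,f,g,i}; column 4 has {c,d,f,g,h} — only e is left for (r6,c4).
row 6 has {c,d,e,f,g,i}; column 5 has {c,d,f,g,i} — only h is left for (r6,c5).
row 7 has {c,d,g,h}; column 2 has {d,e,h,i} — only f is left for (r7,c2).

f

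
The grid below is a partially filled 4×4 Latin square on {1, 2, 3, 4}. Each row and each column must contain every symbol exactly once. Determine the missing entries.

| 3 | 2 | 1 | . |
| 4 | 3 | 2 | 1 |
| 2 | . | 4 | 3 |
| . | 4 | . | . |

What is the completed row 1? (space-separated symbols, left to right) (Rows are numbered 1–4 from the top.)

3 2 1 4

(r1,c4): row 1 has {1,2,3}; column 4 has {1,3}, so it must be 4.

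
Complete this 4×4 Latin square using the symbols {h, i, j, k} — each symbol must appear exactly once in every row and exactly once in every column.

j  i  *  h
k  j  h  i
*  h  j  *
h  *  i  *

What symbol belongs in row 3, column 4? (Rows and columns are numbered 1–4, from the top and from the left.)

k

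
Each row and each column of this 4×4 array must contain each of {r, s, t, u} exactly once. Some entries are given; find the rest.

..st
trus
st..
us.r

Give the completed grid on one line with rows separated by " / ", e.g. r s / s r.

r u s t / t r u s / s t r u / u s t r

row 1 has {s,t}; column 1 has {s,t,u} — only r is left for (r1,c1).
row 1 has {r,s,t}; column 2 has {r,s,t} — only u is left for (r1,c2).
row 3 has {s,t}; column 3 has {s,u} — only r is left for (r3,c3).
row 3 has {r,s,t}; column 4 has {r,s,t} — only u is left for (r3,c4).
row 4 has {r,s,u}; column 3 has {r,s,u} — only t is left for (r4,c3).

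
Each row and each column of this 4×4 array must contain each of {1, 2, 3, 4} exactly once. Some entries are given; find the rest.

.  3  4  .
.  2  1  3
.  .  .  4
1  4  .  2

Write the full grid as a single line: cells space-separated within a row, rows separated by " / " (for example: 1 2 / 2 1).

2 3 4 1 / 4 2 1 3 / 3 1 2 4 / 1 4 3 2

(r1,c1) = 2
(r1,c4) = 1
(r2,c1) = 4
(r3,c1) = 3
(r3,c2) = 1
(r3,c3) = 2
(r4,c3) = 3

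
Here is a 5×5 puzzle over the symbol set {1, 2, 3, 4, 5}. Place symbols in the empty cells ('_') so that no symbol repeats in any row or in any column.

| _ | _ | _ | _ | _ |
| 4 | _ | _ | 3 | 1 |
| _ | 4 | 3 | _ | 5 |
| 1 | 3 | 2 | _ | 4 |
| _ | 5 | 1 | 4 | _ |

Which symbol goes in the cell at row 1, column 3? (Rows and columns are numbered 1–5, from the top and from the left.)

4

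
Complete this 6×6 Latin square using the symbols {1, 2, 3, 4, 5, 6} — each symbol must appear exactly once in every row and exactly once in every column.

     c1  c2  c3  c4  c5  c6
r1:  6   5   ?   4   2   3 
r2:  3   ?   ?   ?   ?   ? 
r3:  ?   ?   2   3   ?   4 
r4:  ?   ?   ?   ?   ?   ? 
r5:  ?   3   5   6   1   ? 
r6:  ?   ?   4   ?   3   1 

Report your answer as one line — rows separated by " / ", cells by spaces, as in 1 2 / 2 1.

6 5 1 4 2 3 / 3 2 6 1 4 5 / 5 1 2 3 6 4 / 1 4 3 2 5 6 / 4 3 5 6 1 2 / 2 6 4 5 3 1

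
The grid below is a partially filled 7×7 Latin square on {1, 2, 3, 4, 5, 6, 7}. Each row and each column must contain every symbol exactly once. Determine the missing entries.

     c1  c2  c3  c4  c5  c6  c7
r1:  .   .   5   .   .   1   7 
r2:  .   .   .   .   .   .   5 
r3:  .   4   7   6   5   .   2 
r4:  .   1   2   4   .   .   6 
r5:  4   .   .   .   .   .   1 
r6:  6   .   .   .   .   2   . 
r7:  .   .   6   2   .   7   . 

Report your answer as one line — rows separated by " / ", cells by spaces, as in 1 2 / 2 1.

(r1,c4) = 3
(r3,c6) = 3
(r4,c6) = 5
(r5,c3) = 3
(r5,c6) = 6
(r1,c1) = 2
(r1,c2) = 6
(r1,c5) = 4
(r2,c6) = 4
(r3,c1) = 1
(r2,c3) = 1
(r2,c4) = 7
(r5,c4) = 5
(r6,c3) = 4
(r6,c4) = 1
(r6,c7) = 3
(r7,c7) = 4
(r2,c1) = 3
(r2,c2) = 2
(r2,c5) = 6
(r4,c1) = 7
(r4,c5) = 3
(r5,c2) = 7
(r5,c5) = 2
(r6,c2) = 5
(r6,c5) = 7
(r7,c1) = 5
(r7,c2) = 3
(r7,c5) = 1

2 6 5 3 4 1 7 / 3 2 1 7 6 4 5 / 1 4 7 6 5 3 2 / 7 1 2 4 3 5 6 / 4 7 3 5 2 6 1 / 6 5 4 1 7 2 3 / 5 3 6 2 1 7 4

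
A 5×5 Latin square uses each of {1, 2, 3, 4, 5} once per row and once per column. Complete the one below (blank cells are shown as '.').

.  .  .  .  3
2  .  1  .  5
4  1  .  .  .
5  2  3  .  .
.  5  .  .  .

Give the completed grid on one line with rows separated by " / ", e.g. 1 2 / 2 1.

1 4 2 5 3 / 2 3 1 4 5 / 4 1 5 3 2 / 5 2 3 1 4 / 3 5 4 2 1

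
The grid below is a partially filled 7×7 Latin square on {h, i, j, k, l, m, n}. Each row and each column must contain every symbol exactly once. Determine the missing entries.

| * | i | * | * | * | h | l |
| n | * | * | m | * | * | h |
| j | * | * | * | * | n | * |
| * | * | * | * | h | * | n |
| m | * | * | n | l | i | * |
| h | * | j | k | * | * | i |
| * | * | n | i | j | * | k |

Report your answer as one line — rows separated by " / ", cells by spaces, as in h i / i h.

(r1,c1) = k
(r1,c3) = m
(r1,c4) = j
(r1,c5) = n
(r3,c7) = m
(r4,c4) = l
(r5,c7) = j
(r6,c5) = m
(r6,c6) = l
(r7,c1) = l
(r7,c6) = m
(r3,c4) = h
(r4,c1) = i
(r4,c3) = k
(r4,c6) = j
(r5,c3) = h
(r6,c2) = n
(r7,c2) = h
(r2,c6) = k
(r4,c2) = m
(r5,c2) = k
(r2,c5) = i
(r3,c2) = l
(r3,c3) = i
(r3,c5) = k
(r2,c2) = j
(r2,c3) = l

k i m j n h l / n j l m i k h / j l i h k n m / i m k l h j n / m k h n l i j / h n j k m l i / l h n i j m k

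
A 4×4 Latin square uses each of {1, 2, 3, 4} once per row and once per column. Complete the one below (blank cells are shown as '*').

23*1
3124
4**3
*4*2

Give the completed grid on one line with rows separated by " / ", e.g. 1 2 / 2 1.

2 3 4 1 / 3 1 2 4 / 4 2 1 3 / 1 4 3 2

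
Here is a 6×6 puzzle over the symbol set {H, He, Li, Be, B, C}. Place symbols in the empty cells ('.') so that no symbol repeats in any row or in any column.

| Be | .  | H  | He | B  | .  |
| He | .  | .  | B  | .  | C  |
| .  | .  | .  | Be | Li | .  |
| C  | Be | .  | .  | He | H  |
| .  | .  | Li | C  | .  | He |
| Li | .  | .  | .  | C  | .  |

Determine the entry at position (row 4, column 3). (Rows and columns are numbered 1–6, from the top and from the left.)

B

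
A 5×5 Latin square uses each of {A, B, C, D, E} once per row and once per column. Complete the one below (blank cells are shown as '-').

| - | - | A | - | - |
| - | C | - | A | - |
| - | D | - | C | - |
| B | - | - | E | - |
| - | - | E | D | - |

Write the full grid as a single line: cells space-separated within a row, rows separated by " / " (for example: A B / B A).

D E A B C / E C D A B / A D B C E / B A C E D / C B E D A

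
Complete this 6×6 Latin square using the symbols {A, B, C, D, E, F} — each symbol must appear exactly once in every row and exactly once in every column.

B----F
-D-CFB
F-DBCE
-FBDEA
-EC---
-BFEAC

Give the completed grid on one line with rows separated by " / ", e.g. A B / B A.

B C E A D F / E D A C F B / F A D B C E / C F B D E A / A E C F B D / D B F E A C

Cell (r1,c4): row 1 has {B,F}; column 4 has {B,C,D,E} → A.
Cell (r1,c5): row 1 has {A,B,F}; column 5 has {A,C,E,F} → D.
Cell (r3,c2): row 3 has {B,C,D,E,F}; column 2 has {B,D,E,F} → A.
Cell (r4,c1): row 4 has {A,B,D,E,F}; column 1 has {B,F} → C.
Cell (r5,c4): row 5 has {C,E}; column 4 has {A,B,C,D,E} → F.
Cell (r5,c5): row 5 has {C,E,F}; column 5 has {A,C,D,E,F} → B.
Cell (r5,c6): row 5 has {B,C,E,F}; column 6 has {A,B,C,E,F} → D.
Cell (r6,c1): row 6 has {A,B,C,E,F}; column 1 has {B,C,F} → D.
Cell (r1,c2): row 1 has {A,B,D,F}; column 2 has {A,B,D,E,F} → C.
Cell (r1,c3): row 1 has {A,B,C,D,F}; column 3 has {B,C,D,F} → E.
Cell (r2,c3): row 2 has {B,C,D,F}; column 3 has {B,C,D,E,F} → A.
Cell (r5,c1): row 5 has {B,C,D,E,F}; column 1 has {B,C,D,F} → A.
Cell (r2,c1): row 2 has {A,B,C,D,F}; column 1 has {A,B,C,D,F} → E.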